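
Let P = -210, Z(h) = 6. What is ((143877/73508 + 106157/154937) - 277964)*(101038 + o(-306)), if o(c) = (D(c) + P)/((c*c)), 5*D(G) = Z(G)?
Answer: -4159769451734581771807879/148115362492980 ≈ -2.8085e+10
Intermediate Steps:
D(G) = 6/5 (D(G) = (⅕)*6 = 6/5)
o(c) = -1044/(5*c²) (o(c) = (6/5 - 210)/((c*c)) = -1044/(5*c²))
((143877/73508 + 106157/154937) - 277964)*(101038 + o(-306)) = ((143877/73508 + 106157/154937) - 277964)*(101038 - 1044/5/(-306)²) = ((143877*(1/73508) + 106157*(1/154937)) - 277964)*(101038 - 1044/5*1/93636) = ((143877/73508 + 106157/154937) - 277964)*(101038 - 29/13005) = (30095259505/11389108996 - 277964)*(1313999161/13005) = -3165732197704639/11389108996*1313999161/13005 = -4159769451734581771807879/148115362492980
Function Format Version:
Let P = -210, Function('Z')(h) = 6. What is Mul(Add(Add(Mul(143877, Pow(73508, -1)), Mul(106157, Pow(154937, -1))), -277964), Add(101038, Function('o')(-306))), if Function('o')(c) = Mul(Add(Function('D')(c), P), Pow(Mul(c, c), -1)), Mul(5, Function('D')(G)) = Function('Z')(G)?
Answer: Rational(-4159769451734581771807879, 148115362492980) ≈ -2.8085e+10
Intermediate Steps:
Function('D')(G) = Rational(6, 5) (Function('D')(G) = Mul(Rational(1, 5), 6) = Rational(6, 5))
Function('o')(c) = Mul(Rational(-1044, 5), Pow(c, -2)) (Function('o')(c) = Mul(Add(Rational(6, 5), -210), Pow(Mul(c, c), -1)) = Mul(Rational(-1044, 5), Pow(Pow(c, 2), -1)) = Mul(Rational(-1044, 5), Pow(c, -2)))
Mul(Add(Add(Mul(143877, Pow(73508, -1)), Mul(106157, Pow(154937, -1))), -277964), Add(101038, Function('o')(-306))) = Mul(Add(Add(Mul(143877, Pow(73508, -1)), Mul(106157, Pow(154937, -1))), -277964), Add(101038, Mul(Rational(-1044, 5), Pow(-306, -2)))) = Mul(Add(Add(Mul(143877, Rational(1, 73508)), Mul(106157, Rational(1, 154937))), -277964), Add(101038, Mul(Rational(-1044, 5), Rational(1, 93636)))) = Mul(Add(Add(Rational(143877, 73508), Rational(106157, 154937)), -277964), Add(101038, Rational(-29, 13005))) = Mul(Add(Rational(30095259505, 11389108996), -277964), Rational(1313999161, 13005)) = Mul(Rational(-3165732197704639, 11389108996), Rational(1313999161, 13005)) = Rational(-4159769451734581771807879, 148115362492980)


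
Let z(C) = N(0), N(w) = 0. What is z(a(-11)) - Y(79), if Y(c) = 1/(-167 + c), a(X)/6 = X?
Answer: 1/88 ≈ 0.011364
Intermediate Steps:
a(X) = 6*X
z(C) = 0
z(a(-11)) - Y(79) = 0 - 1/(-167 + 79) = 0 - 1/(-88) = 0 - 1*(-1/88) = 0 + 1/88 = 1/88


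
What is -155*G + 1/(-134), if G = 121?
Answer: -2513171/134 ≈ -18755.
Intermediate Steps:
-155*G + 1/(-134) = -155*121 + 1/(-134) = -18755 - 1/134 = -2513171/134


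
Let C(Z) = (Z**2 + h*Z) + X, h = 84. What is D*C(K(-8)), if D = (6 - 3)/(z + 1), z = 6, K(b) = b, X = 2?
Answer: -1818/7 ≈ -259.71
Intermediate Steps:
C(Z) = 2 + Z**2 + 84*Z (C(Z) = (Z**2 + 84*Z) + 2 = 2 + Z**2 + 84*Z)
D = 3/7 (D = (6 - 3)/(6 + 1) = 3/7 ≈ 0.42857)
D*C(K(-8)) = 3*(2 + (-8)**2 + 84*(-8))/7 = 3*(2 + 64 - 672)/7 = (3/7)*(-606) = -1818/7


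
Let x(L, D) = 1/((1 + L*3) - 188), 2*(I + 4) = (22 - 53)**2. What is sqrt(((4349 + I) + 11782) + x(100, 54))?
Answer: 9*sqrt(10472162)/226 ≈ 128.87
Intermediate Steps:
I = 953/2 (I = -4 + (22 - 53)**2/2 = -4 + (1/2)*(-31)**2 = -4 + (1/2)*961 = -4 + 961/2 = 953/2 ≈ 476.50)
x(L, D) = 1/(-187 + 3*L) (x(L, D) = 1/((1 + 3*L) - 188) = 1/(-187 + 3*L))
sqrt(((4349 + I) + 11782) + x(100, 54)) = sqrt(((4349 + 953/2) + 11782) + 1/(-187 + 3*100)) = sqrt((9651/2 + 11782) + 1/(-187 + 300)) = sqrt(33215/2 + 1/113) = sqrt(3753297/226) = 9*sqrt(10472162)/226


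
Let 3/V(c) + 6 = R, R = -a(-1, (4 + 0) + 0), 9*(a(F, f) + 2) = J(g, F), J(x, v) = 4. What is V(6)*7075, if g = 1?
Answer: -38205/8 ≈ -4775.6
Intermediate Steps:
a(F, f) = -14/9 (a(F, f) = -2 + (1/9)*4 = -2 + 4/9 = -14/9)
R = 14/9 (R = -1*(-14/9) = 14/9 ≈ 1.5556)
V(c) = -27/40 (V(c) = 3/(-6 + 14/9) = 3/(-40/9) = 3*(-9/40) = -27/40)
V(6)*7075 = -27/40*7075 = -38205/8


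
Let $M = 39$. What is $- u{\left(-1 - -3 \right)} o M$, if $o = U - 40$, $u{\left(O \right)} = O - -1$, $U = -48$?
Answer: $10296$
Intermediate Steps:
$u{\left(O \right)} = 1 + O$ ($u{\left(O \right)} = O + 1 = 1 + O$)
$o = -88$ ($o = -48 - 40 = -88$)
$- u{\left(-1 - -3 \right)} o M = - \left(1 - -2\right) \left(-88\right) 39 = - \left(1 + \left(-1 + 3\right)\right) \left(-88\right) 39 = - \left(1 + 2\right) \left(-88\right) 39 = - 3 \left(-88\right) 39 = - \left(-264\right) 39 = \left(-1\right) \left(-10296\right) = 10296$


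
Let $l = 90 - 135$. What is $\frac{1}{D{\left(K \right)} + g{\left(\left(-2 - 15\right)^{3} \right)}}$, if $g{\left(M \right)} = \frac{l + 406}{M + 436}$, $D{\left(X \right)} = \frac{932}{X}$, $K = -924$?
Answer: $- \frac{94017}{102412} \approx -0.91803$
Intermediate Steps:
$l = -45$
$g{\left(M \right)} = \frac{361}{436 + M}$ ($g{\left(M \right)} = \frac{-45 + 406}{M + 436} = \frac{361}{436 + M}$)
$\frac{1}{D{\left(K \right)} + g{\left(\left(-2 - 15\right)^{3} \right)}} = \frac{1}{\frac{932}{-924} + \frac{361}{436 + \left(-2 - 15\right)^{3}}} = \frac{1}{932 \left(- \frac{1}{924}\right) + \frac{361}{436 + \left(-2 - 15\right)^{3}}} = \frac{1}{- \frac{233}{231} + \frac{361}{436 + \left(-17\right)^{3}}} = \frac{1}{- \frac{233}{231} + \frac{361}{436 - 4913}} = \frac{1}{- \frac{233}{231} + \frac{361}{-4477}} = \frac{1}{- \frac{233}{231} + 361 \left(- \frac{1}{4477}\right)} = \frac{1}{- \frac{233}{231} - \frac{361}{4477}} = \frac{1}{- \frac{102412}{94017}} = - \frac{94017}{102412}$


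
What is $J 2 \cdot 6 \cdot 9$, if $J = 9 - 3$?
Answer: $648$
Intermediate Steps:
$J = 6$
$J 2 \cdot 6 \cdot 9 = 6 \cdot 2 \cdot 6 \cdot 9 = 6 \cdot 12 \cdot 9 = 72 \cdot 9 = 648$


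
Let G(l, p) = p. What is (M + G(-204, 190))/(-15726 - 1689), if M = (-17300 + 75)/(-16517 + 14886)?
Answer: -65423/5680773 ≈ -0.011517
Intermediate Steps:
M = 17225/1631 (M = -17225/(-1631) = -17225*(-1/1631) = 17225/1631 ≈ 10.561)
(M + G(-204, 190))/(-15726 - 1689) = (17225/1631 + 190)/(-15726 - 1689) = (327115/1631)/(-17415) = (327115/1631)*(-1/17415) = -65423/5680773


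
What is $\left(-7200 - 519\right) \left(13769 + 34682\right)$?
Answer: $-373993269$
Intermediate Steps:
$\left(-7200 - 519\right) \left(13769 + 34682\right) = \left(-7719\right) 48451 = -373993269$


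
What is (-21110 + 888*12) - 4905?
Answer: -15359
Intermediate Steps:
(-21110 + 888*12) - 4905 = (-21110 + 10656) - 4905 = -10454 - 4905 = -15359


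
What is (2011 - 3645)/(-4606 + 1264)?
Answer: 817/1671 ≈ 0.48893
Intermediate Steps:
(2011 - 3645)/(-4606 + 1264) = -1634/(-3342) = -1634*(-1/3342) = 817/1671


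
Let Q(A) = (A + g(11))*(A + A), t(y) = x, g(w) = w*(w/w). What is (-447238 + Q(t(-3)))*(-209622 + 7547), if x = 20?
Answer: 90125045850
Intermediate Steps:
g(w) = w (g(w) = w*1 = w)
t(y) = 20
Q(A) = 2*A*(11 + A) (Q(A) = (A + 11)*(A + A) = (11 + A)*(2*A) = 2*A*(11 + A))
(-447238 + Q(t(-3)))*(-209622 + 7547) = (-447238 + 2*20*(11 + 20))*(-209622 + 7547) = (-447238 + 2*20*31)*(-202075) = (-447238 + 1240)*(-202075) = -445998*(-202075) = 90125045850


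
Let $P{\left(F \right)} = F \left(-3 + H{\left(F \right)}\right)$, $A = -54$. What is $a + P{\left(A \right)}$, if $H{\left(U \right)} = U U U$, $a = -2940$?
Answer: $8500278$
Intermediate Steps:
$H{\left(U \right)} = U^{3}$ ($H{\left(U \right)} = U^{2} U = U^{3}$)
$P{\left(F \right)} = F \left(-3 + F^{3}\right)$
$a + P{\left(A \right)} = -2940 - 54 \left(-3 + \left(-54\right)^{3}\right) = -2940 - 54 \left(-3 - 157464\right) = -2940 - -8503218 = -2940 + 8503218 = 8500278$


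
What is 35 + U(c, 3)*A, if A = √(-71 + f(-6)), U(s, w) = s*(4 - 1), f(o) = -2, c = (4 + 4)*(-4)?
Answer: 35 - 96*I*√73 ≈ 35.0 - 820.22*I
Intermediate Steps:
c = -32 (c = 8*(-4) = -32)
U(s, w) = 3*s (U(s, w) = s*3 = 3*s)
A = I*√73 (A = √(-71 - 2) = √(-73) = I*√73 ≈ 8.544*I)
35 + U(c, 3)*A = 35 + (3*(-32))*(I*√73) = 35 - 96*I*√73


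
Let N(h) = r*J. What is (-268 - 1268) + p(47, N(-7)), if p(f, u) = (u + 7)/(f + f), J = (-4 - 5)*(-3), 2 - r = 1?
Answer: -72175/47 ≈ -1535.6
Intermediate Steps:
r = 1 (r = 2 - 1*1 = 2 - 1 = 1)
J = 27 (J = -9*(-3) = 27)
N(h) = 27 (N(h) = 1*27 = 27)
p(f, u) = (7 + u)/(2*f) (p(f, u) = (7 + u)/((2*f)) = (7 + u)*(1/(2*f)) = (7 + u)/(2*f))
(-268 - 1268) + p(47, N(-7)) = (-268 - 1268) + (½)*(7 + 27)/47 = -1536 + (½)*(1/47)*34 = -1536 + 17/47 = -72175/47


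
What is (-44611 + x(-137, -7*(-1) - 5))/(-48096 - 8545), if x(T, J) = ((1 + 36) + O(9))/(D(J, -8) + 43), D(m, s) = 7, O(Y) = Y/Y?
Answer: 1115256/1416025 ≈ 0.78760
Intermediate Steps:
O(Y) = 1
x(T, J) = 19/25 (x(T, J) = ((1 + 36) + 1)/(7 + 43) = (37 + 1)/50 = 38*(1/50) = 19/25)
(-44611 + x(-137, -7*(-1) - 5))/(-48096 - 8545) = (-44611 + 19/25)/(-48096 - 8545) = -1115256/25/(-56641) = -1115256/25*(-1/56641) = 1115256/1416025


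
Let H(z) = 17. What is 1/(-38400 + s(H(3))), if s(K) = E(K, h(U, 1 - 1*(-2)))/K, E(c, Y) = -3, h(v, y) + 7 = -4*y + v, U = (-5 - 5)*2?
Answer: -17/652803 ≈ -2.6042e-5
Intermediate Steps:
U = -20 (U = -10*2 = -20)
h(v, y) = -7 + v - 4*y (h(v, y) = -7 + (-4*y + v) = -7 + (v - 4*y) = -7 + v - 4*y)
s(K) = -3/K
1/(-38400 + s(H(3))) = 1/(-38400 - 3/17) = 1/(-652803/17) = -17/652803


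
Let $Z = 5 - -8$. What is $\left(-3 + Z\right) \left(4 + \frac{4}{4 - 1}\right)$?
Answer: $\frac{160}{3} \approx 53.333$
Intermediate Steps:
$Z = 13$ ($Z = 5 + 8 = 13$)
$\left(-3 + Z\right) \left(4 + \frac{4}{4 - 1}\right) = \left(-3 + 13\right) \left(4 + \frac{4}{4 - 1}\right) = 10 \left(4 + \frac{4}{3}\right) = 10 \cdot \frac{16}{3} = \frac{160}{3}$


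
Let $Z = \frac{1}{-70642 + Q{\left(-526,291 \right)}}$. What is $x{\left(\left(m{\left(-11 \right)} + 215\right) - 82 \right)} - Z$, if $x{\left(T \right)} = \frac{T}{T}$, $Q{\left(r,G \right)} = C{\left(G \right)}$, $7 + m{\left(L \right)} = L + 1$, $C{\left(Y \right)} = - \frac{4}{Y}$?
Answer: $\frac{20557117}{20556826} \approx 1.0$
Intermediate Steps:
$m{\left(L \right)} = -6 + L$ ($m{\left(L \right)} = -7 + \left(L + 1\right) = -7 + \left(1 + L\right) = -6 + L$)
$Q{\left(r,G \right)} = - \frac{4}{G}$
$x{\left(T \right)} = 1$
$Z = - \frac{291}{20556826}$ ($Z = \frac{1}{-70642 - \frac{4}{291}} = \frac{1}{- \frac{20556826}{291}} = - \frac{291}{20556826} \approx -1.4156 \cdot 10^{-5}$)
$x{\left(\left(m{\left(-11 \right)} + 215\right) - 82 \right)} - Z = 1 - - \frac{291}{20556826} = 1 + \frac{291}{20556826} = \frac{20557117}{20556826}$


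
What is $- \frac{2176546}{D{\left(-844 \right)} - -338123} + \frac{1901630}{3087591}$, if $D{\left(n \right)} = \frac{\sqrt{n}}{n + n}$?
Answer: $\frac{2 \left(- 2564620178082712 i + 950815 \sqrt{211}\right)}{3087591 \left(\sqrt{211} + 285375812 i\right)} \approx -5.8213 - 3.2766 \cdot 10^{-7} i$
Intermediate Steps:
$D{\left(n \right)} = \frac{1}{2 \sqrt{n}}$ ($D{\left(n \right)} = \frac{\sqrt{n}}{2 n} = \frac{1}{2 n} \sqrt{n} = \frac{1}{2 \sqrt{n}}$)
$- \frac{2176546}{D{\left(-844 \right)} - -338123} + \frac{1901630}{3087591} = - \frac{2176546}{\frac{1}{2 \cdot 2 i \sqrt{211}} - -338123} + \frac{1901630}{3087591} = - \frac{2176546}{\frac{\left(- \frac{1}{422}\right) i \sqrt{211}}{2} + 338123} + 1901630 \cdot \frac{1}{3087591} = - \frac{2176546}{- \frac{i \sqrt{211}}{844} + 338123} + \frac{1901630}{3087591} = - \frac{2176546}{338123 - \frac{i \sqrt{211}}{844}} + \frac{1901630}{3087591} = \frac{1901630}{3087591} - \frac{2176546}{338123 - \frac{i \sqrt{211}}{844}}$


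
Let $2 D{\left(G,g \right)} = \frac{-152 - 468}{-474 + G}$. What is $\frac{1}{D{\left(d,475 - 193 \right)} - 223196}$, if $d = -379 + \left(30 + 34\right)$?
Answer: $- \frac{789}{176101334} \approx -4.4804 \cdot 10^{-6}$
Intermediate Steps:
$d = -315$ ($d = -379 + 64 = -315$)
$D{\left(G,g \right)} = - \frac{310}{-474 + G}$ ($D{\left(G,g \right)} = \frac{\left(-152 - 468\right) \frac{1}{-474 + G}}{2} = \frac{\left(-620\right) \frac{1}{-474 + G}}{2} = - \frac{310}{-474 + G}$)
$\frac{1}{D{\left(d,475 - 193 \right)} - 223196} = \frac{1}{- \frac{310}{-474 - 315} - 223196} = \frac{1}{- \frac{310}{-789} - 223196} = \frac{1}{\left(-310\right) \left(- \frac{1}{789}\right) - 223196} = \frac{1}{\frac{310}{789} - 223196} = \frac{1}{- \frac{176101334}{789}} = - \frac{789}{176101334}$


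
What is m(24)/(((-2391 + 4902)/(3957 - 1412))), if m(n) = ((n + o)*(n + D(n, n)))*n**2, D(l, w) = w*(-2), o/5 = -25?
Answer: 131607040/93 ≈ 1.4151e+6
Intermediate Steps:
o = -125 (o = 5*(-25) = -125)
D(l, w) = -2*w
m(n) = -n**3*(-125 + n) (m(n) = ((n - 125)*(n - 2*n))*n**2 = ((-125 + n)*(-n))*n**2 = (-n*(-125 + n))*n**2 = -n**3*(-125 + n))
m(24)/(((-2391 + 4902)/(3957 - 1412))) = (24**3*(125 - 1*24))/(((-2391 + 4902)/(3957 - 1412))) = (13824*(125 - 24))/((2511/2545)) = (13824*101)/((2511*(1/2545))) = 1396224/(2511/2545) = 1396224*(2545/2511) = 131607040/93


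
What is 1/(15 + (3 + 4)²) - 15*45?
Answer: -43199/64 ≈ -674.98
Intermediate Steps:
1/(15 + (3 + 4)²) - 15*45 = 1/(15 + 7²) - 675 = 1/(15 + 49) - 675 = 1/64 - 675 = -43199/64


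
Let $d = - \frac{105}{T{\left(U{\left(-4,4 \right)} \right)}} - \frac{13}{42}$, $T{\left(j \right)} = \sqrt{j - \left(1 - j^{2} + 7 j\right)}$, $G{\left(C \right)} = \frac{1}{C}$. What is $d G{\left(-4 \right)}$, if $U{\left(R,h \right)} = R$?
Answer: $\frac{13}{168} + \frac{35 \sqrt{39}}{52} \approx 4.2807$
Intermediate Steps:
$T{\left(j \right)} = \sqrt{-1 + j^{2} - 6 j}$ ($T{\left(j \right)} = \sqrt{j - \left(1 - j^{2} + 7 j\right)} = \sqrt{-1 + j^{2} - 6 j}$)
$d = - \frac{13}{42} - \frac{35 \sqrt{39}}{13}$ ($d = - \frac{105}{\sqrt{-1 + \left(-4\right)^{2} - -24}} - \frac{13}{42} = - \frac{105}{\sqrt{-1 + 16 + 24}} - \frac{13}{42} = - \frac{105}{\sqrt{39}} - \frac{13}{42} = - 105 \frac{\sqrt{39}}{39} - \frac{13}{42} = - \frac{35 \sqrt{39}}{13} - \frac{13}{42} = - \frac{13}{42} - \frac{35 \sqrt{39}}{13} \approx -17.123$)
$d G{\left(-4 \right)} = \frac{- \frac{13}{42} - \frac{35 \sqrt{39}}{13}}{-4} = \left(- \frac{13}{42} - \frac{35 \sqrt{39}}{13}\right) \left(- \frac{1}{4}\right) = \frac{13}{168} + \frac{35 \sqrt{39}}{52}$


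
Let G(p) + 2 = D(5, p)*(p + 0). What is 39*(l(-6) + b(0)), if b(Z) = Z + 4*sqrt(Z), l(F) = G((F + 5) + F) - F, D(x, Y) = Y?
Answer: 2067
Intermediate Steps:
G(p) = -2 + p**2 (G(p) = -2 + p*(p + 0) = -2 + p*p = -2 + p**2)
l(F) = -2 + (5 + 2*F)**2 - F (l(F) = (-2 + ((F + 5) + F)**2) - F = (-2 + ((5 + F) + F)**2) - F = (-2 + (5 + 2*F)**2) - F = -2 + (5 + 2*F)**2 - F)
39*(l(-6) + b(0)) = 39*((-2 + (5 + 2*(-6))**2 - 1*(-6)) + (0 + 4*sqrt(0))) = 39*((-2 + (5 - 12)**2 + 6) + (0 + 4*0)) = 39*((-2 + (-7)**2 + 6) + (0 + 0)) = 39*((-2 + 49 + 6) + 0) = 39*(53 + 0) = 39*53 = 2067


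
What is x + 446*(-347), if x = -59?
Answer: -154821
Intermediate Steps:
x + 446*(-347) = -59 + 446*(-347) = -59 - 154762 = -154821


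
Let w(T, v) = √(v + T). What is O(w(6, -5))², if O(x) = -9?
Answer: 81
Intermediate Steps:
w(T, v) = √(T + v)
O(w(6, -5))² = (-9)² = 81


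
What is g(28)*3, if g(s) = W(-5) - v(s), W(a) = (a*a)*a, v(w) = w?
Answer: -459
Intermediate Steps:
W(a) = a³ (W(a) = a²*a = a³)
g(s) = -125 - s (g(s) = (-5)³ - s = -125 - s)
g(28)*3 = (-125 - 1*28)*3 = (-125 - 28)*3 = -153*3 = -459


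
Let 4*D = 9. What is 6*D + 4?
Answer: 35/2 ≈ 17.500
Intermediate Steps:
D = 9/4 (D = (¼)*9 = 9/4 ≈ 2.2500)
6*D + 4 = 6*(9/4) + 4 = 27/2 + 4 = 35/2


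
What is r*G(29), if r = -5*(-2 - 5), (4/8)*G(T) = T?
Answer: 2030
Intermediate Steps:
G(T) = 2*T
r = 35 (r = -5*(-7) = 35)
r*G(29) = 35*(2*29) = 35*58 = 2030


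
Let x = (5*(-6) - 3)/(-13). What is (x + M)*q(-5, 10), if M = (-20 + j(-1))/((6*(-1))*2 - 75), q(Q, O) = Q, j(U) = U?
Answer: -5240/377 ≈ -13.899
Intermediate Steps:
x = 33/13 (x = (-30 - 3)*(-1/13) = -33*(-1/13) = 33/13 ≈ 2.5385)
M = 7/29 (M = (-20 - 1)/((6*(-1))*2 - 75) = -21/(-6*2 - 75) = -21/(-12 - 75) = -21/(-87) = -21*(-1/87) = 7/29 ≈ 0.24138)
(x + M)*q(-5, 10) = (33/13 + 7/29)*(-5) = (1048/377)*(-5) = -5240/377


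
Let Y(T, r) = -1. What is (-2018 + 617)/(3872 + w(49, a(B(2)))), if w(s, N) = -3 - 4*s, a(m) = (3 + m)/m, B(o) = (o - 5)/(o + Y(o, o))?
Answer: -1401/3673 ≈ -0.38143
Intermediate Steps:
B(o) = (-5 + o)/(-1 + o) (B(o) = (o - 5)/(o - 1) = (-5 + o)/(-1 + o))
a(m) = (3 + m)/m
(-2018 + 617)/(3872 + w(49, a(B(2)))) = (-2018 + 617)/(3872 + (-3 - 4*49)) = -1401/(3872 + (-3 - 196)) = -1401/(3872 - 199) = -1401/3673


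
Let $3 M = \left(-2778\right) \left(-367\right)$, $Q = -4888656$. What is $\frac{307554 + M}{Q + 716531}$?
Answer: $- \frac{647396}{4172125} \approx -0.15517$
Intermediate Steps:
$M = 339842$ ($M = \frac{\left(-2778\right) \left(-367\right)}{3} = \frac{1}{3} \cdot 1019526 = 339842$)
$\frac{307554 + M}{Q + 716531} = \frac{307554 + 339842}{-4888656 + 716531} = \frac{647396}{-4172125} = 647396 \left(- \frac{1}{4172125}\right) = - \frac{647396}{4172125}$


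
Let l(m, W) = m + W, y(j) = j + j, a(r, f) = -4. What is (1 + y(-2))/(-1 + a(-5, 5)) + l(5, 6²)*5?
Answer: 1028/5 ≈ 205.60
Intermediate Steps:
y(j) = 2*j
l(m, W) = W + m
(1 + y(-2))/(-1 + a(-5, 5)) + l(5, 6²)*5 = (1 + 2*(-2))/(-1 - 4) + (6² + 5)*5 = (1 - 4)/(-5) + (36 + 5)*5 = -3*(-⅕) + 41*5 = ⅗ + 205 = 1028/5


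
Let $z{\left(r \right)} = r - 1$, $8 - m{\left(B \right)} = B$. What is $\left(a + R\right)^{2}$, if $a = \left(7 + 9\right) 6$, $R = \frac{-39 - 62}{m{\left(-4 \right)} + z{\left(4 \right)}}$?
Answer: $\frac{1792921}{225} \approx 7968.5$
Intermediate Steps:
$m{\left(B \right)} = 8 - B$
$z{\left(r \right)} = -1 + r$
$R = - \frac{101}{15}$ ($R = \frac{-39 - 62}{\left(8 - -4\right) + \left(-1 + 4\right)} = - \frac{101}{\left(8 + 4\right) + 3} = - \frac{101}{12 + 3} = - \frac{101}{15} \approx -6.7333$)
$a = 96$ ($a = 16 \cdot 6 = 96$)
$\left(a + R\right)^{2} = \left(96 - \frac{101}{15}\right)^{2} = \left(\frac{1339}{15}\right)^{2} = \frac{1792921}{225}$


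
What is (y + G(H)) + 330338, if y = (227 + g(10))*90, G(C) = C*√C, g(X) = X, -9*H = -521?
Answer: 351668 + 521*√521/27 ≈ 3.5211e+5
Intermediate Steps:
H = 521/9 (H = -⅑*(-521) = 521/9 ≈ 57.889)
G(C) = C^(3/2)
y = 21330 (y = (227 + 10)*90 = 237*90 = 21330)
(y + G(H)) + 330338 = (21330 + (521/9)^(3/2)) + 330338 = (21330 + 521*√521/27) + 330338 = 351668 + 521*√521/27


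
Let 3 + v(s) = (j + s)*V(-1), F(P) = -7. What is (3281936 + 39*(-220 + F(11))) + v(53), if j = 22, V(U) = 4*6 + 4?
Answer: 3275180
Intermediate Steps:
V(U) = 28 (V(U) = 24 + 4 = 28)
v(s) = 613 + 28*s (v(s) = -3 + (22 + s)*28 = -3 + (616 + 28*s) = 613 + 28*s)
(3281936 + 39*(-220 + F(11))) + v(53) = (3281936 + 39*(-220 - 7)) + (613 + 28*53) = (3281936 + 39*(-227)) + (613 + 1484) = (3281936 - 8853) + 2097 = 3273083 + 2097 = 3275180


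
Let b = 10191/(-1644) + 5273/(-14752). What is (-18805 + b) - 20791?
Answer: -80037716841/2021024 ≈ -39603.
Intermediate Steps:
b = -13250537/2021024 (b = 10191*(-1/1644) + 5273*(-1/14752) = -3397/548 - 5273/14752 = -13250537/2021024 ≈ -6.5564)
(-18805 + b) - 20791 = (-18805 - 13250537/2021024) - 20791 = -38018606857/2021024 - 20791 = -80037716841/2021024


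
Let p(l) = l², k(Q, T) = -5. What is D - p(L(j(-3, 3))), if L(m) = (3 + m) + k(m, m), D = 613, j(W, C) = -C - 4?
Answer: 532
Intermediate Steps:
j(W, C) = -4 - C
L(m) = -2 + m (L(m) = (3 + m) - 5 = -2 + m)
D - p(L(j(-3, 3))) = 613 - (-2 + (-4 - 1*3))² = 613 - (-2 + (-4 - 3))² = 613 - (-2 - 7)² = 613 - 1*(-9)² = 613 - 1*81 = 613 - 81 = 532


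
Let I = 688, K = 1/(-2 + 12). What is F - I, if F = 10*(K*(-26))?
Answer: -714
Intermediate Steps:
K = ⅒ (K = 1/10 = ⅒ ≈ 0.10000)
F = -26 (F = 10*((⅒)*(-26)) = 10*(-13/5) = -26)
F - I = -26 - 1*688 = -26 - 688 = -714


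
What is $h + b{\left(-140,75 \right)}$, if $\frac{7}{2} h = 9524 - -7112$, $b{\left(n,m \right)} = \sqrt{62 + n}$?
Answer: $\frac{33272}{7} + i \sqrt{78} \approx 4753.1 + 8.8318 i$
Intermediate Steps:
$h = \frac{33272}{7}$ ($h = \frac{2 \left(9524 - -7112\right)}{7} = \frac{2 \left(9524 + 7112\right)}{7} = \frac{2}{7} \cdot 16636 = \frac{33272}{7} \approx 4753.1$)
$h + b{\left(-140,75 \right)} = \frac{33272}{7} + \sqrt{62 - 140} = \frac{33272}{7} + \sqrt{-78} = \frac{33272}{7} + i \sqrt{78}$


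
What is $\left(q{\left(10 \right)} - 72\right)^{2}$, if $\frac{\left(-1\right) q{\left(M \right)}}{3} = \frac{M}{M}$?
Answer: $5625$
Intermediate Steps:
$q{\left(M \right)} = -3$ ($q{\left(M \right)} = - 3 \frac{M}{M} = \left(-3\right) 1 = -3$)
$\left(q{\left(10 \right)} - 72\right)^{2} = \left(-3 - 72\right)^{2} = \left(-75\right)^{2} = 5625$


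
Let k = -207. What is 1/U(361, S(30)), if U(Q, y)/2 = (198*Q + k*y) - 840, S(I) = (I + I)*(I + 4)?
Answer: -1/703284 ≈ -1.4219e-6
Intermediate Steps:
S(I) = 2*I*(4 + I) (S(I) = (2*I)*(4 + I) = 2*I*(4 + I))
U(Q, y) = -1680 - 414*y + 396*Q (U(Q, y) = 2*((198*Q - 207*y) - 840) = 2*((-207*y + 198*Q) - 840) = 2*(-840 - 207*y + 198*Q) = -1680 - 414*y + 396*Q)
1/U(361, S(30)) = 1/(-1680 - 828*30*(4 + 30) + 396*361) = 1/(-1680 - 828*30*34 + 142956) = 1/(-1680 - 414*2040 + 142956) = 1/(-1680 - 844560 + 142956) = 1/(-703284) = -1/703284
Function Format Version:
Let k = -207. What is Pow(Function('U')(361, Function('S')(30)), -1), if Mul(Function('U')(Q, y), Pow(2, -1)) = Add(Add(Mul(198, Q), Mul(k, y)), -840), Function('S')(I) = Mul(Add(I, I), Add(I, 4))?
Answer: Rational(-1, 703284) ≈ -1.4219e-6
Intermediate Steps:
Function('S')(I) = Mul(2, I, Add(4, I)) (Function('S')(I) = Mul(Mul(2, I), Add(4, I)) = Mul(2, I, Add(4, I)))
Function('U')(Q, y) = Add(-1680, Mul(-414, y), Mul(396, Q)) (Function('U')(Q, y) = Mul(2, Add(Add(Mul(198, Q), Mul(-207, y)), -840)) = Mul(2, Add(Add(Mul(-207, y), Mul(198, Q)), -840)) = Mul(2, Add(-840, Mul(-207, y), Mul(198, Q))) = Add(-1680, Mul(-414, y), Mul(396, Q)))
Pow(Function('U')(361, Function('S')(30)), -1) = Pow(Add(-1680, Mul(-414, Mul(2, 30, Add(4, 30))), Mul(396, 361)), -1) = Pow(Add(-1680, Mul(-414, Mul(2, 30, 34)), 142956), -1) = Pow(Add(-1680, Mul(-414, 2040), 142956), -1) = Pow(Add(-1680, -844560, 142956), -1) = Pow(-703284, -1) = Rational(-1, 703284)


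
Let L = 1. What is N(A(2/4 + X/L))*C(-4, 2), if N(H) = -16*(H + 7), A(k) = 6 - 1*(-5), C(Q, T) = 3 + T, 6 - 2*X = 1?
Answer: -1440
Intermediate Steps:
X = 5/2 (X = 3 - ½*1 = 3 - ½ = 5/2 ≈ 2.5000)
A(k) = 11 (A(k) = 6 + 5 = 11)
N(H) = -112 - 16*H (N(H) = -16*(7 + H) = -112 - 16*H)
N(A(2/4 + X/L))*C(-4, 2) = (-112 - 16*11)*(3 + 2) = (-112 - 176)*5 = -288*5 = -1440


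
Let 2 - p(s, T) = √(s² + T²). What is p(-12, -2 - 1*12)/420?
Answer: 1/210 - √85/210 ≈ -0.039141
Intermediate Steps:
p(s, T) = 2 - √(T² + s²) (p(s, T) = 2 - √(s² + T²) = 2 - √(T² + s²))
p(-12, -2 - 1*12)/420 = (2 - √((-2 - 1*12)² + (-12)²))/420 = (2 - √((-2 - 12)² + 144))*(1/420) = (2 - √((-14)² + 144))*(1/420) = (2 - √(196 + 144))*(1/420) = (2 - √340)*(1/420) = (2 - 2*√85)*(1/420) = 1/210 - √85/210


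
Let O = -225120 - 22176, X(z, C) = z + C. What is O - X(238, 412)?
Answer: -247946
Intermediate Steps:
X(z, C) = C + z
O = -247296
O - X(238, 412) = -247296 - (412 + 238) = -247296 - 1*650 = -247296 - 650 = -247946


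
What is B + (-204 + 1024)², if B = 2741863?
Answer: 3414263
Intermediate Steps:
B + (-204 + 1024)² = 2741863 + (-204 + 1024)² = 2741863 + 820² = 2741863 + 672400 = 3414263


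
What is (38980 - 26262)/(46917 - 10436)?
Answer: 12718/36481 ≈ 0.34862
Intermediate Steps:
(38980 - 26262)/(46917 - 10436) = 12718/36481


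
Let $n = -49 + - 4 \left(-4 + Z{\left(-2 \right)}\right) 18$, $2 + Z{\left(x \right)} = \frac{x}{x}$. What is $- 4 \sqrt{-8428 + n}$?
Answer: $- 4 i \sqrt{8117} \approx - 360.38 i$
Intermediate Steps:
$Z{\left(x \right)} = -1$ ($Z{\left(x \right)} = -2 + \frac{x}{x} = -2 + 1 = -1$)
$n = 311$ ($n = -49 + - 4 \left(-4 - 1\right) 18 = -49 + \left(-4\right) \left(-5\right) 18 = -49 + 20 \cdot 18 = -49 + 360 = 311$)
$- 4 \sqrt{-8428 + n} = - 4 \sqrt{-8428 + 311} = - 4 \sqrt{-8117} = - 4 i \sqrt{8117}$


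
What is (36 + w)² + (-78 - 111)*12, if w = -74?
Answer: -824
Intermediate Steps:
(36 + w)² + (-78 - 111)*12 = (36 - 74)² + (-78 - 111)*12 = (-38)² - 189*12 = 1444 - 2268 = -824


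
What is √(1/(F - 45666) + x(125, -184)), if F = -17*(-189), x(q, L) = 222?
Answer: √44455673105/14151 ≈ 14.900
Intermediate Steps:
F = 3213
√(1/(F - 45666) + x(125, -184)) = √(1/(3213 - 45666) + 222) = √(1/(-42453) + 222) = √(-1/42453 + 222) = √(9424565/42453) = √44455673105/14151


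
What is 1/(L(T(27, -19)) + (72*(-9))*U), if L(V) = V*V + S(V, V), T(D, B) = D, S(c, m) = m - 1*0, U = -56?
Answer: 1/37044 ≈ 2.6995e-5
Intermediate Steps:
S(c, m) = m (S(c, m) = m + 0 = m)
L(V) = V + V² (L(V) = V*V + V = V² + V = V + V²)
1/(L(T(27, -19)) + (72*(-9))*U) = 1/(27*(1 + 27) + (72*(-9))*(-56)) = 1/(27*28 - 648*(-56)) = 1/(756 + 36288) = 1/37044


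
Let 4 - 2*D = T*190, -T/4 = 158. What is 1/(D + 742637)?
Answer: 1/802679 ≈ 1.2458e-6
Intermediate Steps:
T = -632 (T = -4*158 = -632)
D = 60042 (D = 2 - (-316)*190 = 2 - ½*(-120080) = 2 + 60040 = 60042)
1/(D + 742637) = 1/(60042 + 742637) = 1/802679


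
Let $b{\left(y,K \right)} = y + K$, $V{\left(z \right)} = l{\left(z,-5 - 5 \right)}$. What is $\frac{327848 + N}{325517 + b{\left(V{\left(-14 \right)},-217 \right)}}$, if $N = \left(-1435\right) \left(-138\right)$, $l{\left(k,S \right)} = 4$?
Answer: $\frac{262939}{162652} \approx 1.6166$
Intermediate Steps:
$V{\left(z \right)} = 4$
$b{\left(y,K \right)} = K + y$
$N = 198030$
$\frac{327848 + N}{325517 + b{\left(V{\left(-14 \right)},-217 \right)}} = \frac{327848 + 198030}{325517 + \left(-217 + 4\right)} = \frac{525878}{325517 - 213} = \frac{525878}{325304} = 525878 \cdot \frac{1}{325304} = \frac{262939}{162652}$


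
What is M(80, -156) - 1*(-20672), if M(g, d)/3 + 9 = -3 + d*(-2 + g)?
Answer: -15868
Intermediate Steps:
M(g, d) = -36 + 3*d*(-2 + g) (M(g, d) = -27 + 3*(-3 + d*(-2 + g)) = -27 + (-9 + 3*d*(-2 + g)) = -36 + 3*d*(-2 + g))
M(80, -156) - 1*(-20672) = (-36 - 6*(-156) + 3*(-156)*80) - 1*(-20672) = (-36 + 936 - 37440) + 20672 = -36540 + 20672 = -15868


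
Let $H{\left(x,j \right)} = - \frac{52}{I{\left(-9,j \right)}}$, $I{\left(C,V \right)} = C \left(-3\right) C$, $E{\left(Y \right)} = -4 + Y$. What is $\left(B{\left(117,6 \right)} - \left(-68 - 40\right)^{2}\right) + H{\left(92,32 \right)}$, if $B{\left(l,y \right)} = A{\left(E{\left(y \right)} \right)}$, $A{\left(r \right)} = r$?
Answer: $- \frac{2833814}{243} \approx -11662.0$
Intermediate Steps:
$I{\left(C,V \right)} = - 3 C^{2}$ ($I{\left(C,V \right)} = - 3 C C = - 3 C^{2}$)
$B{\left(l,y \right)} = -4 + y$
$H{\left(x,j \right)} = \frac{52}{243}$ ($H{\left(x,j \right)} = - \frac{52}{\left(-3\right) \left(-9\right)^{2}} = - \frac{52}{\left(-3\right) 81} = - \frac{52}{-243} = \left(-52\right) \left(- \frac{1}{243}\right) = \frac{52}{243}$)
$\left(B{\left(117,6 \right)} - \left(-68 - 40\right)^{2}\right) + H{\left(92,32 \right)} = \left(\left(-4 + 6\right) - \left(-68 - 40\right)^{2}\right) + \frac{52}{243} = \left(2 - \left(-108\right)^{2}\right) + \frac{52}{243} = \left(2 - 11664\right) + \frac{52}{243} = -11662 + \frac{52}{243} = - \frac{2833814}{243}$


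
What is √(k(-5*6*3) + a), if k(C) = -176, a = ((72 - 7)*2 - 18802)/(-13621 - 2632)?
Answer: 16*I*√180424553/16253 ≈ 13.223*I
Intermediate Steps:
a = 18672/16253 (a = (65*2 - 18802)/(-16253) = (130 - 18802)*(-1/16253) = -18672*(-1/16253) = 18672/16253 ≈ 1.1488)
√(k(-5*6*3) + a) = √(-176 + 18672/16253) = √(-2841856/16253) = 16*I*√180424553/16253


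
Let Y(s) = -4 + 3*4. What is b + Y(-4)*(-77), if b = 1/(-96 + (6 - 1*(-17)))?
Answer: -44969/73 ≈ -616.01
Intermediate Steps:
Y(s) = 8 (Y(s) = -4 + 12 = 8)
b = -1/73 (b = 1/(-96 + (6 + 17)) = 1/(-96 + 23) = 1/(-73) = -1/73 ≈ -0.013699)
b + Y(-4)*(-77) = -1/73 + 8*(-77) = -1/73 - 616 = -44969/73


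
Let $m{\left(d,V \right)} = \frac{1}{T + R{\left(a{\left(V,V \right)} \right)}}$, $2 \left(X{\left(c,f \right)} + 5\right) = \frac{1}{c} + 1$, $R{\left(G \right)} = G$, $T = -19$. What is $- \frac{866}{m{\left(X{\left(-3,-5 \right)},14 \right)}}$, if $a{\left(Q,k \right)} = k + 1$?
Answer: $3464$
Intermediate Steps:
$a{\left(Q,k \right)} = 1 + k$
$X{\left(c,f \right)} = - \frac{9}{2} + \frac{1}{2 c}$ ($X{\left(c,f \right)} = -5 + \frac{\frac{1}{c} + 1}{2} = -5 + \frac{1 + \frac{1}{c}}{2} = -5 + \left(\frac{1}{2} + \frac{1}{2 c}\right) = - \frac{9}{2} + \frac{1}{2 c}$)
$m{\left(d,V \right)} = \frac{1}{-18 + V}$ ($m{\left(d,V \right)} = \frac{1}{-19 + \left(1 + V\right)} = \frac{1}{-18 + V}$)
$- \frac{866}{m{\left(X{\left(-3,-5 \right)},14 \right)}} = - \frac{866}{\frac{1}{-18 + 14}} = - \frac{866}{\frac{1}{-4}} = - \frac{866}{- \frac{1}{4}} = \left(-866\right) \left(-4\right) = 3464$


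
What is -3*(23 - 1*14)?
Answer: -27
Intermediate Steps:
-3*(23 - 1*14) = -3*(23 - 14) = -3*9 = -27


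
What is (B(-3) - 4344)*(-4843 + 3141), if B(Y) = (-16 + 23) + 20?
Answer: 7347534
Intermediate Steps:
B(Y) = 27 (B(Y) = 7 + 20 = 27)
(B(-3) - 4344)*(-4843 + 3141) = (27 - 4344)*(-4843 + 3141) = -4317*(-1702) = 7347534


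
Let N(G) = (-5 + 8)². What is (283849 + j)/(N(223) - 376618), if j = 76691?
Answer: -360540/376609 ≈ -0.95733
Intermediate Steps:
N(G) = 9 (N(G) = 3² = 9)
(283849 + j)/(N(223) - 376618) = (283849 + 76691)/(9 - 376618) = 360540/(-376609) = 360540*(-1/376609) = -360540/376609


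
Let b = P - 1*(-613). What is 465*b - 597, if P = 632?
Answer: 578328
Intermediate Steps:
b = 1245 (b = 632 - 1*(-613) = 632 + 613 = 1245)
465*b - 597 = 465*1245 - 597 = 578925 - 597 = 578328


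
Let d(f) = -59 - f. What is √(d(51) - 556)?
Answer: 3*I*√74 ≈ 25.807*I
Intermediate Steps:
√(d(51) - 556) = √((-59 - 1*51) - 556) = √((-59 - 51) - 556) = √(-110 - 556) = √(-666) = 3*I*√74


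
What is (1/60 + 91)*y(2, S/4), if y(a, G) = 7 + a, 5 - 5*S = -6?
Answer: 16383/20 ≈ 819.15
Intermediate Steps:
S = 11/5 (S = 1 - ⅕*(-6) = 1 + 6/5 = 11/5 ≈ 2.2000)
(1/60 + 91)*y(2, S/4) = (1/60 + 91)*(7 + 2) = (1/60 + 91)*9 = (5461/60)*9 = 16383/20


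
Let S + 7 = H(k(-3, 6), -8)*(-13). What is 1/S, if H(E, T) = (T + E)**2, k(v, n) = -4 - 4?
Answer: -1/3335 ≈ -0.00029985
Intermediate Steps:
k(v, n) = -8
H(E, T) = (E + T)**2
S = -3335 (S = -7 + (-8 - 8)**2*(-13) = -7 + (-16)**2*(-13) = -7 + 256*(-13) = -7 - 3328 = -3335)
1/S = 1/(-3335) = -1/3335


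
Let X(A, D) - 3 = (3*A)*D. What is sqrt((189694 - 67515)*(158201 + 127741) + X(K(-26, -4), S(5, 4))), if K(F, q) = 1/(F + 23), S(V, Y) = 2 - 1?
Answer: 2*sqrt(8734026905) ≈ 1.8691e+5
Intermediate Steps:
S(V, Y) = 1
K(F, q) = 1/(23 + F)
X(A, D) = 3 + 3*A*D (X(A, D) = 3 + (3*A)*D = 3 + 3*A*D)
sqrt((189694 - 67515)*(158201 + 127741) + X(K(-26, -4), S(5, 4))) = sqrt((189694 - 67515)*(158201 + 127741) + (3 + 3*1/(23 - 26))) = sqrt(122179*285942 + (3 + 3*1/(-3))) = sqrt(34936107618 + (3 + 3*(-1/3)*1)) = sqrt(34936107618 + (3 - 1)) = sqrt(34936107618 + 2) = sqrt(34936107620) = 2*sqrt(8734026905)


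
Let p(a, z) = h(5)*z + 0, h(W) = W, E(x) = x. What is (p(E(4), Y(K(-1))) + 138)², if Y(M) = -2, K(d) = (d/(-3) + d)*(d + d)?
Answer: 16384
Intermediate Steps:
K(d) = 4*d²/3 (K(d) = (d*(-⅓) + d)*(2*d) = (-d/3 + d)*(2*d) = (2*d/3)*(2*d) = 4*d²/3)
p(a, z) = 5*z (p(a, z) = 5*z + 0 = 5*z)
(p(E(4), Y(K(-1))) + 138)² = (5*(-2) + 138)² = (-10 + 138)² = 128² = 16384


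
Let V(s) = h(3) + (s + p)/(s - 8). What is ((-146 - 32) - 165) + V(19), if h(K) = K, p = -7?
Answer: -3728/11 ≈ -338.91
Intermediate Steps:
V(s) = 3 + (-7 + s)/(-8 + s) (V(s) = 3 + (s - 7)/(s - 8) = 3 + (-7 + s)/(-8 + s))
((-146 - 32) - 165) + V(19) = ((-146 - 32) - 165) + (-31 + 4*19)/(-8 + 19) = (-178 - 165) + (-31 + 76)/11 = -343 + (1/11)*45 = -343 + 45/11 = -3728/11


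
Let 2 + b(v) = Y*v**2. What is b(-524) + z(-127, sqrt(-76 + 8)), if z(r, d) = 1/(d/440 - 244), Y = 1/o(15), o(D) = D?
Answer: 87901751919298/4802570695 - 220*I*sqrt(17)/2881542417 ≈ 18303.0 - 3.1479e-7*I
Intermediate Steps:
Y = 1/15 ≈ 0.066667
z(r, d) = 1/(-244 + d/440) (z(r, d) = 1/(d*(1/440) - 244) = 1/(d/440 - 244) = 1/(-244 + d/440))
b(v) = -2 + v**2/15
b(-524) + z(-127, sqrt(-76 + 8)) = (-2 + (1/15)*(-524)**2) + 440/(-107360 + sqrt(-76 + 8)) = (-2 + (1/15)*274576) + 440/(-107360 + sqrt(-68)) = (-2 + 274576/15) + 440/(-107360 + 2*I*sqrt(17)) = 274546/15 + 440/(-107360 + 2*I*sqrt(17))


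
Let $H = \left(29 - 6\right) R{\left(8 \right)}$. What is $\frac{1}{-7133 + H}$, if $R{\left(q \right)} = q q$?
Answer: $- \frac{1}{5661} \approx -0.00017665$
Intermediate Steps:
$R{\left(q \right)} = q^{2}$
$H = 1472$ ($H = \left(29 - 6\right) 8^{2} = 23 \cdot 64 = 1472$)
$\frac{1}{-7133 + H} = \frac{1}{-7133 + 1472} = \frac{1}{-5661} = - \frac{1}{5661}$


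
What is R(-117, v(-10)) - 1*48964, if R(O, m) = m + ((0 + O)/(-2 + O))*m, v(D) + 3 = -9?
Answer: -5829548/119 ≈ -48988.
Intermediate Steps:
v(D) = -12 (v(D) = -3 - 9 = -12)
R(O, m) = m + O*m/(-2 + O) (R(O, m) = m + (O/(-2 + O))*m = m + O*m/(-2 + O))
R(-117, v(-10)) - 1*48964 = 2*(-12)*(-1 - 117)/(-2 - 117) - 1*48964 = 2*(-12)*(-118)/(-119) - 48964 = 2*(-12)*(-1/119)*(-118) - 48964 = -2832/119 - 48964 = -5829548/119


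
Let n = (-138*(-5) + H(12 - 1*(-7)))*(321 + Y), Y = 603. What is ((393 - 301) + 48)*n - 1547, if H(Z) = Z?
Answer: 91714693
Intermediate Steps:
n = 655116 (n = (-138*(-5) + (12 - 1*(-7)))*(321 + 603) = (690 + (12 + 7))*924 = (690 + 19)*924 = 709*924 = 655116)
((393 - 301) + 48)*n - 1547 = ((393 - 301) + 48)*655116 - 1547 = (92 + 48)*655116 - 1547 = 140*655116 - 1547 = 91716240 - 1547 = 91714693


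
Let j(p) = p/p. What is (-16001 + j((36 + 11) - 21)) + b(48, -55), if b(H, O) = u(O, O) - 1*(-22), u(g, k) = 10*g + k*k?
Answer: -13503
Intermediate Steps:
u(g, k) = k² + 10*g (u(g, k) = 10*g + k² = k² + 10*g)
j(p) = 1
b(H, O) = 22 + O² + 10*O (b(H, O) = (O² + 10*O) - 1*(-22) = (O² + 10*O) + 22 = 22 + O² + 10*O)
(-16001 + j((36 + 11) - 21)) + b(48, -55) = (-16001 + 1) + (22 + (-55)² + 10*(-55)) = -16000 + (22 + 3025 - 550) = -16000 + 2497 = -13503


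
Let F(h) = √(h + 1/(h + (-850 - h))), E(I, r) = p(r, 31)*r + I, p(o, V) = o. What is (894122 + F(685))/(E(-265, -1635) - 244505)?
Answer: 894122/2428455 + √19796466/412837350 ≈ 0.36820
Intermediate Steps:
E(I, r) = I + r² (E(I, r) = r*r + I = r² + I = I + r²)
F(h) = √(-1/850 + h) (F(h) = √(h + 1/(-850)) = √(h - 1/850) = √(-1/850 + h))
(894122 + F(685))/(E(-265, -1635) - 244505) = (894122 + √(-34 + 28900*685)/170)/((-265 + (-1635)²) - 244505) = (894122 + √(-34 + 19796500)/170)/((-265 + 2673225) - 244505) = (894122 + √19796466/170)/(2672960 - 244505) = (894122 + √19796466/170)/2428455 = (894122 + √19796466/170)*(1/2428455) = 894122/2428455 + √19796466/412837350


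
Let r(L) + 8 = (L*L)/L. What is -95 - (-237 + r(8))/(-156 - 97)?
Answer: -24272/253 ≈ -95.937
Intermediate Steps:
r(L) = -8 + L (r(L) = -8 + (L*L)/L = -8 + L**2/L = -8 + L)
-95 - (-237 + r(8))/(-156 - 97) = -95 - (-237 + (-8 + 8))/(-156 - 97) = -95 - (-237 + 0)/(-253) = -95 - (-237)*(-1)/253 = -95 - 1*237/253 = -95 - 237/253 = -24272/253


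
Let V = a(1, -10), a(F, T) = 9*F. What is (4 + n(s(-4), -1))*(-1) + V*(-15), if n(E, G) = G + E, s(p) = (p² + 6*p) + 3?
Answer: -133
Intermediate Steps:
V = 9 (V = 9*1 = 9)
s(p) = 3 + p² + 6*p
n(E, G) = E + G
(4 + n(s(-4), -1))*(-1) + V*(-15) = (4 + ((3 + (-4)² + 6*(-4)) - 1))*(-1) + 9*(-15) = (4 + ((3 + 16 - 24) - 1))*(-1) - 135 = (4 + (-5 - 1))*(-1) - 135 = (4 - 6)*(-1) - 135 = -2*(-1) - 135 = 2 - 135 = -133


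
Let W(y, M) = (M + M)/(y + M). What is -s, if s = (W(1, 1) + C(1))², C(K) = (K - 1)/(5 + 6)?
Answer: -1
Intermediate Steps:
C(K) = -1/11 + K/11 (C(K) = (-1 + K)/11 = (-1 + K)*(1/11) = -1/11 + K/11)
W(y, M) = 2*M/(M + y) (W(y, M) = (2*M)/(M + y) = 2*M/(M + y))
s = 1 (s = (2*1/(1 + 1) + (-1/11 + (1/11)*1))² = (2*1/2 + (-1/11 + 1/11))² = (2*1*(½) + 0)² = (1 + 0)² = 1² = 1)
-s = -1*1 = -1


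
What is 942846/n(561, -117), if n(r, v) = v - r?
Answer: -157141/113 ≈ -1390.6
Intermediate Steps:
942846/n(561, -117) = 942846/(-117 - 1*561) = 942846/(-117 - 561) = 942846/(-678) = 942846*(-1/678) = -157141/113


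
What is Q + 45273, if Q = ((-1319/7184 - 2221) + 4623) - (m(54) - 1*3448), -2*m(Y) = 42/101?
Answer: 37094048477/725584 ≈ 51123.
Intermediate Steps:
m(Y) = -21/101
Q = 4244684045/725584 (Q = ((-1319/7184 - 2221) + 4623) - (-21/101 - 1*3448) = ((-1319*1/7184 - 2221) + 4623) - (-21/101 - 3448) = ((-1319/7184 - 2221) + 4623) - 1*(-348269/101) = (-15956983/7184 + 4623) + 348269/101 = 17254649/7184 + 348269/101 = 4244684045/725584 ≈ 5850.0)
Q + 45273 = 4244684045/725584 + 45273 = 37094048477/725584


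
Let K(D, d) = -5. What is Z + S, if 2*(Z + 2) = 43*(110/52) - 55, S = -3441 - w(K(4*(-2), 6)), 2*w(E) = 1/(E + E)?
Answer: -222623/65 ≈ -3425.0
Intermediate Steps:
w(E) = 1/(4*E) (w(E) = 1/(2*(E + E)) = 1/(2*((2*E))) = (1/(2*E))/2 = 1/(4*E))
S = -68819/20 (S = -3441 - 1/(4*(-5)) = -3441 - (-1)/(4*5) = -3441 - 1*(-1/20) = -3441 + 1/20 = -68819/20 ≈ -3440.9)
Z = 831/52 (Z = -2 + (43*(110/52) - 55)/2 = -2 + (43*(110*(1/52)) - 55)/2 = -2 + (43*(55/26) - 55)/2 = -2 + (2365/26 - 55)/2 = -2 + (½)*(935/26) = -2 + 935/52 = 831/52 ≈ 15.981)
Z + S = 831/52 - 68819/20 = -222623/65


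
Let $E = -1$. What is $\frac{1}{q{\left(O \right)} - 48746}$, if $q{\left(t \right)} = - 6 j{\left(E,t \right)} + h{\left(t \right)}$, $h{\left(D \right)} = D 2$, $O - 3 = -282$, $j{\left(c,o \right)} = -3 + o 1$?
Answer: $- \frac{1}{47612} \approx -2.1003 \cdot 10^{-5}$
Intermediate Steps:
$j{\left(c,o \right)} = -3 + o$
$O = -279$ ($O = 3 - 282 = -279$)
$h{\left(D \right)} = 2 D$
$q{\left(t \right)} = 18 - 4 t$ ($q{\left(t \right)} = - 6 \left(-3 + t\right) + 2 t = \left(18 - 6 t\right) + 2 t = 18 - 4 t$)
$\frac{1}{q{\left(O \right)} - 48746} = \frac{1}{\left(18 - -1116\right) - 48746} = \frac{1}{\left(18 + 1116\right) - 48746} = \frac{1}{1134 - 48746} = \frac{1}{-47612} = - \frac{1}{47612}$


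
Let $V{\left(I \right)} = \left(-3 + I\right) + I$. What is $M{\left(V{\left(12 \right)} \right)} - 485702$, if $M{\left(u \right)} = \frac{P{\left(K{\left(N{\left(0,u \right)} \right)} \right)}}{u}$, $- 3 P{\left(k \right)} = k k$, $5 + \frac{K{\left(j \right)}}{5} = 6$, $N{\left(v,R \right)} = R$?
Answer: $- \frac{30599251}{63} \approx -4.857 \cdot 10^{5}$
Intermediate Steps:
$K{\left(j \right)} = 5$ ($K{\left(j \right)} = -25 + 5 \cdot 6 = -25 + 30 = 5$)
$P{\left(k \right)} = - \frac{k^{2}}{3}$ ($P{\left(k \right)} = - \frac{k k}{3} = - \frac{k^{2}}{3}$)
$V{\left(I \right)} = -3 + 2 I$
$M{\left(u \right)} = - \frac{25}{3 u}$ ($M{\left(u \right)} = \frac{\left(- \frac{1}{3}\right) 5^{2}}{u} = \frac{\left(- \frac{1}{3}\right) 25}{u} = - \frac{25}{3 u}$)
$M{\left(V{\left(12 \right)} \right)} - 485702 = - \frac{25}{3 \left(-3 + 2 \cdot 12\right)} - 485702 = - \frac{25}{3 \left(-3 + 24\right)} - 485702 = - \frac{25}{3 \cdot 21} - 485702 = \left(- \frac{25}{3}\right) \frac{1}{21} - 485702 = - \frac{25}{63} - 485702 = - \frac{30599251}{63}$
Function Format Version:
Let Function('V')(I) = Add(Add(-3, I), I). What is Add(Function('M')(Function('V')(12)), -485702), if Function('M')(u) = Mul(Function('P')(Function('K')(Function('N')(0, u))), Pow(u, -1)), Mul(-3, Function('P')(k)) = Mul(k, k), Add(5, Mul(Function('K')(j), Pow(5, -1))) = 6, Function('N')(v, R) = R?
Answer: Rational(-30599251, 63) ≈ -4.8570e+5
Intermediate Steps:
Function('K')(j) = 5 (Function('K')(j) = Add(-25, Mul(5, 6)) = Add(-25, 30) = 5)
Function('P')(k) = Mul(Rational(-1, 3), Pow(k, 2)) (Function('P')(k) = Mul(Rational(-1, 3), Mul(k, k)) = Mul(Rational(-1, 3), Pow(k, 2)))
Function('V')(I) = Add(-3, Mul(2, I))
Function('M')(u) = Mul(Rational(-25, 3), Pow(u, -1)) (Function('M')(u) = Mul(Mul(Rational(-1, 3), Pow(5, 2)), Pow(u, -1)) = Mul(Mul(Rational(-1, 3), 25), Pow(u, -1)) = Mul(Rational(-25, 3), Pow(u, -1)))
Add(Function('M')(Function('V')(12)), -485702) = Add(Mul(Rational(-25, 3), Pow(Add(-3, Mul(2, 12)), -1)), -485702) = Add(Mul(Rational(-25, 3), Pow(Add(-3, 24), -1)), -485702) = Add(Mul(Rational(-25, 3), Pow(21, -1)), -485702) = Add(Mul(Rational(-25, 3), Rational(1, 21)), -485702) = Add(Rational(-25, 63), -485702) = Rational(-30599251, 63)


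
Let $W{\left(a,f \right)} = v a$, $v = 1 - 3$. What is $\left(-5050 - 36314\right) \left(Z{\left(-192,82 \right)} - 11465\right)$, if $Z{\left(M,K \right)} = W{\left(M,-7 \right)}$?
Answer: $458354484$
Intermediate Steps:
$v = -2$
$W{\left(a,f \right)} = - 2 a$
$Z{\left(M,K \right)} = - 2 M$
$\left(-5050 - 36314\right) \left(Z{\left(-192,82 \right)} - 11465\right) = \left(-5050 - 36314\right) \left(\left(-2\right) \left(-192\right) - 11465\right) = - 41364 \left(384 - 11465\right) = \left(-41364\right) \left(-11081\right) = 458354484$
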